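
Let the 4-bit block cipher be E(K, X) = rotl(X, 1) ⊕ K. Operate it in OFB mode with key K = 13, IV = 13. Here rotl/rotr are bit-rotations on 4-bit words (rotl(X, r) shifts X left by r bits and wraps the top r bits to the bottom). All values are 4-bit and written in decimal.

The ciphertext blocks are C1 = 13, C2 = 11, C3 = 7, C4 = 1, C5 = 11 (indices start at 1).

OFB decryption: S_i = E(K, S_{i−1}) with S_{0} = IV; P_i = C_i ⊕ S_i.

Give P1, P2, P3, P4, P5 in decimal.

P1: S = E(K, 13) = 6; 13 ⊕ 6 = 11.
P2: S = E(K, 6) = 1; 11 ⊕ 1 = 10.
P3: S = E(K, 1) = 15; 7 ⊕ 15 = 8.
P4: S = E(K, 15) = 2; 1 ⊕ 2 = 3.
P5: S = E(K, 2) = 9; 11 ⊕ 9 = 2.

P1 = 11, P2 = 10, P3 = 8, P4 = 3, P5 = 2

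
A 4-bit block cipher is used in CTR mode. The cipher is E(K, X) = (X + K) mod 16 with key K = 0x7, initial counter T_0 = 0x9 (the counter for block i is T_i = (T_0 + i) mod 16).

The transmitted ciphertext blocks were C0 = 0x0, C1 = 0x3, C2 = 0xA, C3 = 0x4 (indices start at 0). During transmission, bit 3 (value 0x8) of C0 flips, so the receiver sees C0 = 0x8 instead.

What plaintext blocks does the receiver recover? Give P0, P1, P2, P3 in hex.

CTR decryption: S_i = E(K, T_i) where T_i is the counter for block i; P_i = C_i ⊕ S_i.
Only C0 changed, to 0x8. In CTR, a change in C_i flips the same bit in P_i only; the keystream is unaffected. Decrypting the received ciphertext:
P0: T = 0x9, S = E(K, T) = 0x0; 0x8 ⊕ 0x0 = 0x8.
P1: T = 0xA, S = E(K, T) = 0x1; 0x3 ⊕ 0x1 = 0x2.
P2: T = 0xB, S = E(K, T) = 0x2; 0xA ⊕ 0x2 = 0x8.
P3: T = 0xC, S = E(K, T) = 0x3; 0x4 ⊕ 0x3 = 0x7.
Blocks that differ from the original plaintext: P0.

P0 = 0x8, P1 = 0x2, P2 = 0x8, P3 = 0x7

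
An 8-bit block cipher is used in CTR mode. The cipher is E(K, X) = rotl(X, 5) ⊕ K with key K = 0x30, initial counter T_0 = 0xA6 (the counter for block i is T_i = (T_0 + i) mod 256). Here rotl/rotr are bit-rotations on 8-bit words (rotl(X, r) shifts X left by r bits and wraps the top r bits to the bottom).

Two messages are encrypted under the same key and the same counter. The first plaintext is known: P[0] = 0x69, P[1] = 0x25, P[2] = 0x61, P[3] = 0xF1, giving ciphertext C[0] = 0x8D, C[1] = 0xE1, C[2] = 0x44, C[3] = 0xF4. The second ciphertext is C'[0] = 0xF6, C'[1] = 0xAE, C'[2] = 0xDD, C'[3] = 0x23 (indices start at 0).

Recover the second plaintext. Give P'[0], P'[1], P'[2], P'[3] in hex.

In CTR with a reused counter, both messages share the same keystream S_i, so C_i ⊕ C'_i = P_i ⊕ P'_i and thus P'_i = P_i ⊕ C_i ⊕ C'_i.
P'[0]: 0x69 ⊕ 0x8D ⊕ 0xF6 = 0x12.
P'[1]: 0x25 ⊕ 0xE1 ⊕ 0xAE = 0x6A.
P'[2]: 0x61 ⊕ 0x44 ⊕ 0xDD = 0xF8.
P'[3]: 0xF1 ⊕ 0xF4 ⊕ 0x23 = 0x26.

P'[0] = 0x12, P'[1] = 0x6A, P'[2] = 0xF8, P'[3] = 0x26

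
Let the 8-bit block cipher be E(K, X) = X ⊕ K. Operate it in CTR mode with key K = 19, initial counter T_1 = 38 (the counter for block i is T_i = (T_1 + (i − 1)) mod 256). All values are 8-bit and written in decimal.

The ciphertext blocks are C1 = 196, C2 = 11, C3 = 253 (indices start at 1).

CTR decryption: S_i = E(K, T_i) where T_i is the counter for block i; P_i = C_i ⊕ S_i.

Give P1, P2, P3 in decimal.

P1 = 241, P2 = 63, P3 = 198

P1: T = 38, S = E(K, T) = 53; 196 ⊕ 53 = 241.
P2: T = 39, S = E(K, T) = 52; 11 ⊕ 52 = 63.
P3: T = 40, S = E(K, T) = 59; 253 ⊕ 59 = 198.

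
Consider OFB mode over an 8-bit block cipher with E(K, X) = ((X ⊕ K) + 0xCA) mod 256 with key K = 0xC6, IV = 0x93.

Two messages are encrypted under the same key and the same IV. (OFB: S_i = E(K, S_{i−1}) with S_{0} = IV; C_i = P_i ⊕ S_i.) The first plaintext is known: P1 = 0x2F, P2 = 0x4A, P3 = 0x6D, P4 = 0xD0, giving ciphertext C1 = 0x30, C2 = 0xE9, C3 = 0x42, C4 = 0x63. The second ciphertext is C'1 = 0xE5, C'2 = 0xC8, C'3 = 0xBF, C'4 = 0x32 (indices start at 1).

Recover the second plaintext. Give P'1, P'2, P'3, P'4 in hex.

P'1 = 0xFA, P'2 = 0x6B, P'3 = 0x90, P'4 = 0x81

In OFB with a reused IV, both messages share the same keystream S_i, so C_i ⊕ C'_i = P_i ⊕ P'_i and thus P'_i = P_i ⊕ C_i ⊕ C'_i.
P'1: 0x2F ⊕ 0x30 ⊕ 0xE5 = 0xFA.
P'2: 0x4A ⊕ 0xE9 ⊕ 0xC8 = 0x6B.
P'3: 0x6D ⊕ 0x42 ⊕ 0xBF = 0x90.
P'4: 0xD0 ⊕ 0x63 ⊕ 0x32 = 0x81.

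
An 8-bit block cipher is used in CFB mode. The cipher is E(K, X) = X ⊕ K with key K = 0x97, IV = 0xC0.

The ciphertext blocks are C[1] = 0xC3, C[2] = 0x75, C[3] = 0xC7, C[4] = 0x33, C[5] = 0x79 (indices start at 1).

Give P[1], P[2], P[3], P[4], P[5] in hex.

P[1] = 0x94, P[2] = 0x21, P[3] = 0x25, P[4] = 0x63, P[5] = 0xDD

CFB decryption: P_i = C_i ⊕ E(K, C_{i−1}), with C_{0} = IV.
P[1]: E(K, 0xC0) = 0x57; 0xC3 ⊕ 0x57 = 0x94.
P[2]: E(K, 0xC3) = 0x54; 0x75 ⊕ 0x54 = 0x21.
P[3]: E(K, 0x75) = 0xE2; 0xC7 ⊕ 0xE2 = 0x25.
P[4]: E(K, 0xC7) = 0x50; 0x33 ⊕ 0x50 = 0x63.
P[5]: E(K, 0x33) = 0xA4; 0x79 ⊕ 0xA4 = 0xDD.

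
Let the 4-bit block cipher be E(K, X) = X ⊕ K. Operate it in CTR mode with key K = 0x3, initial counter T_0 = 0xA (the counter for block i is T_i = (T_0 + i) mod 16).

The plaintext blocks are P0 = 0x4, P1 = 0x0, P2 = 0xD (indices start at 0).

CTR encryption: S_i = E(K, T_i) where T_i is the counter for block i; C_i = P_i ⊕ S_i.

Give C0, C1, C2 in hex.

C0 = 0xD, C1 = 0x8, C2 = 0x2

C0: T = 0xA, S = E(K, T) = 0x9; 0x4 ⊕ 0x9 = 0xD.
C1: T = 0xB, S = E(K, T) = 0x8; 0x0 ⊕ 0x8 = 0x8.
C2: T = 0xC, S = E(K, T) = 0xF; 0xD ⊕ 0xF = 0x2.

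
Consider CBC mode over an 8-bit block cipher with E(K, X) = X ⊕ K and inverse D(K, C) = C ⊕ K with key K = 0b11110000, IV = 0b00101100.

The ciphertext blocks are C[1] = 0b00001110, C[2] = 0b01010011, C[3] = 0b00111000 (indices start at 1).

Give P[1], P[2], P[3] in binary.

CBC decryption: P_i = D(K, C_i) ⊕ C_{i−1}, with C_{0} = IV.
P[1]: D(K, 0b00001110) = 0b11111110; 0b11111110 ⊕ 0b00101100 = 0b11010010.
P[2]: D(K, 0b01010011) = 0b10100011; 0b10100011 ⊕ 0b00001110 = 0b10101101.
P[3]: D(K, 0b00111000) = 0b11001000; 0b11001000 ⊕ 0b01010011 = 0b10011011.

P[1] = 0b11010010, P[2] = 0b10101101, P[3] = 0b10011011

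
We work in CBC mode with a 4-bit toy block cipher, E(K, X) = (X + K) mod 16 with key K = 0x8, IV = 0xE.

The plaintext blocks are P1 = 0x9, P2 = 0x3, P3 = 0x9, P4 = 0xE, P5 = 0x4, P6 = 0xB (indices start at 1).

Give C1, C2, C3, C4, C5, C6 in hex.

CBC encryption: C_i = E(K, P_i ⊕ C_{i−1}), with C_{0} = IV.
C1: P1 ⊕ 0xE = 0x7; E(K, 0x7) = 0xF.
C2: P2 ⊕ 0xF = 0xC; E(K, 0xC) = 0x4.
C3: P3 ⊕ 0x4 = 0xD; E(K, 0xD) = 0x5.
C4: P4 ⊕ 0x5 = 0xB; E(K, 0xB) = 0x3.
C5: P5 ⊕ 0x3 = 0x7; E(K, 0x7) = 0xF.
C6: P6 ⊕ 0xF = 0x4; E(K, 0x4) = 0xC.

C1 = 0xF, C2 = 0x4, C3 = 0x5, C4 = 0x3, C5 = 0xF, C6 = 0xC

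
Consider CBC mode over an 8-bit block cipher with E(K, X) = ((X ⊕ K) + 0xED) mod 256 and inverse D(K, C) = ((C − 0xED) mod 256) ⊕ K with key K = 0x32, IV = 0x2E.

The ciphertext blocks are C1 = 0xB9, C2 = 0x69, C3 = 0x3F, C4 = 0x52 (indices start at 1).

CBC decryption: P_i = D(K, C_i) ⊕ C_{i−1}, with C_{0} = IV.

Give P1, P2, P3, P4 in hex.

P1 = 0xD0, P2 = 0xF7, P3 = 0x09, P4 = 0x68

P1: D(K, 0xB9) = 0xFE; 0xFE ⊕ 0x2E = 0xD0.
P2: D(K, 0x69) = 0x4E; 0x4E ⊕ 0xB9 = 0xF7.
P3: D(K, 0x3F) = 0x60; 0x60 ⊕ 0x69 = 0x09.
P4: D(K, 0x52) = 0x57; 0x57 ⊕ 0x3F = 0x68.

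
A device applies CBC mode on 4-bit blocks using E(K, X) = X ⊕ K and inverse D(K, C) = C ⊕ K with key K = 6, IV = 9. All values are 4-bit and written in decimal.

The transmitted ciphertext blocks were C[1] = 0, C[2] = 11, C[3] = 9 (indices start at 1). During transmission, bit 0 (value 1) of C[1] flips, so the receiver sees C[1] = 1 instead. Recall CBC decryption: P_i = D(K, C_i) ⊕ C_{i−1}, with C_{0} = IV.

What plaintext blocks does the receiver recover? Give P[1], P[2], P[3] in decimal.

Only C[1] changed, to 1. In CBC, a change in C_i garbles P_i and flips the same bit in P_{i+1}. Decrypting the received ciphertext:
P[1]: D(K, 1) = 7; 7 ⊕ 9 = 14.
P[2]: D(K, 11) = 13; 13 ⊕ 1 = 12.
P[3]: D(K, 9) = 15; 15 ⊕ 11 = 4.
Blocks that differ from the original plaintext: P[1], P[2].

P[1] = 14, P[2] = 12, P[3] = 4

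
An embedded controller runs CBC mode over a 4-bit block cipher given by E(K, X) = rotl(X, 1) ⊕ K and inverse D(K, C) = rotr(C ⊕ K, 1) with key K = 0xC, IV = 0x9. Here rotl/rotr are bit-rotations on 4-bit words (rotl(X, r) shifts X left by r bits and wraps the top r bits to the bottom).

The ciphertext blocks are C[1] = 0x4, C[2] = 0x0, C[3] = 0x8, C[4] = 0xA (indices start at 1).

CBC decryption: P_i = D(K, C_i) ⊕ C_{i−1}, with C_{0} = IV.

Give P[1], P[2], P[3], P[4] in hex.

P[1] = 0xD, P[2] = 0x2, P[3] = 0x2, P[4] = 0xB

P[1]: D(K, 0x4) = 0x4; 0x4 ⊕ 0x9 = 0xD.
P[2]: D(K, 0x0) = 0x6; 0x6 ⊕ 0x4 = 0x2.
P[3]: D(K, 0x8) = 0x2; 0x2 ⊕ 0x0 = 0x2.
P[4]: D(K, 0xA) = 0x3; 0x3 ⊕ 0x8 = 0xB.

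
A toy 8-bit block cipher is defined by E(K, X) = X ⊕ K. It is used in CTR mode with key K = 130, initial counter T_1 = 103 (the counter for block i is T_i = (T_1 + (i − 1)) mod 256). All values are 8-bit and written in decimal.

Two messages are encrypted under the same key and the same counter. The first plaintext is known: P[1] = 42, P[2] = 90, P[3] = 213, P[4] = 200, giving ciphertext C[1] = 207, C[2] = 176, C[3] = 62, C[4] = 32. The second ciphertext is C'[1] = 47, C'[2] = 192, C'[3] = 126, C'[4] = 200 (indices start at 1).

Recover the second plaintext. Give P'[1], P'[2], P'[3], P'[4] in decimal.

In CTR with a reused counter, both messages share the same keystream S_i, so C_i ⊕ C'_i = P_i ⊕ P'_i and thus P'_i = P_i ⊕ C_i ⊕ C'_i.
P'[1]: 42 ⊕ 207 ⊕ 47 = 202.
P'[2]: 90 ⊕ 176 ⊕ 192 = 42.
P'[3]: 213 ⊕ 62 ⊕ 126 = 149.
P'[4]: 200 ⊕ 32 ⊕ 200 = 32.

P'[1] = 202, P'[2] = 42, P'[3] = 149, P'[4] = 32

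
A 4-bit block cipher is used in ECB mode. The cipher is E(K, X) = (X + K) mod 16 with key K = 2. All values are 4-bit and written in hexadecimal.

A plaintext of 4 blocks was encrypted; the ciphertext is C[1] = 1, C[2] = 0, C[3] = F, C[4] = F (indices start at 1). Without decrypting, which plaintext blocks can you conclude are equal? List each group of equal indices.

ECB encrypts each block independently with the same key, so equal ciphertext blocks imply equal plaintext blocks.
C[3] = C[4] = F, so P[3] = P[4].

P[3] = P[4]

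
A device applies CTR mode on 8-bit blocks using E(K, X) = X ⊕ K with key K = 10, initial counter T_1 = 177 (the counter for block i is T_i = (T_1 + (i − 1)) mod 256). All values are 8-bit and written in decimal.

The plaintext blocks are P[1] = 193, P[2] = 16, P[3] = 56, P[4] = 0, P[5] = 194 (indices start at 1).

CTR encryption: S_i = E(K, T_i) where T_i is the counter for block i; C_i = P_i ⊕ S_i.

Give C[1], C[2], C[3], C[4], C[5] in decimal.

C[1] = 122, C[2] = 168, C[3] = 129, C[4] = 190, C[5] = 125

C[1]: T = 177, S = E(K, T) = 187; 193 ⊕ 187 = 122.
C[2]: T = 178, S = E(K, T) = 184; 16 ⊕ 184 = 168.
C[3]: T = 179, S = E(K, T) = 185; 56 ⊕ 185 = 129.
C[4]: T = 180, S = E(K, T) = 190; 0 ⊕ 190 = 190.
C[5]: T = 181, S = E(K, T) = 191; 194 ⊕ 191 = 125.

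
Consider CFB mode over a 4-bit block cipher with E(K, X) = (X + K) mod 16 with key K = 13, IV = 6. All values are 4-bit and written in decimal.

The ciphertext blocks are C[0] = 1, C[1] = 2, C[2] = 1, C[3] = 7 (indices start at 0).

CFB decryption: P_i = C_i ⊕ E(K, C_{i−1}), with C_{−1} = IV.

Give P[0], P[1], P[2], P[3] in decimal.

P[0] = 2, P[1] = 12, P[2] = 14, P[3] = 9

P[0]: E(K, 6) = 3; 1 ⊕ 3 = 2.
P[1]: E(K, 1) = 14; 2 ⊕ 14 = 12.
P[2]: E(K, 2) = 15; 1 ⊕ 15 = 14.
P[3]: E(K, 1) = 14; 7 ⊕ 14 = 9.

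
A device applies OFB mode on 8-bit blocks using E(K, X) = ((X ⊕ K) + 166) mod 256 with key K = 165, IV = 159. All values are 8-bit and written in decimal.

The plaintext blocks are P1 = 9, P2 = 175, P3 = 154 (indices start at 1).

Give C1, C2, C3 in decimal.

OFB encryption: S_i = E(K, S_{i−1}) with S_{0} = IV; C_i = P_i ⊕ S_i.
C1: S = E(K, 159) = 224; 9 ⊕ 224 = 233.
C2: S = E(K, 224) = 235; 175 ⊕ 235 = 68.
C3: S = E(K, 235) = 244; 154 ⊕ 244 = 110.

C1 = 233, C2 = 68, C3 = 110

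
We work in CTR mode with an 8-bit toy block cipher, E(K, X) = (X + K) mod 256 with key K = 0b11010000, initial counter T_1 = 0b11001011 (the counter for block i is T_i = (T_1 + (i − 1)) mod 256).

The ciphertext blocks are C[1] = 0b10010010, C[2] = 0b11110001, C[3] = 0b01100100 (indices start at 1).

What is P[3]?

P[3] = 0b11111001

CTR decryption: S_i = E(K, T_i) where T_i is the counter for block i; P_i = C_i ⊕ S_i.
P[3]: T = 0b11001101, S = E(K, T) = 0b10011101; 0b01100100 ⊕ 0b10011101 = 0b11111001.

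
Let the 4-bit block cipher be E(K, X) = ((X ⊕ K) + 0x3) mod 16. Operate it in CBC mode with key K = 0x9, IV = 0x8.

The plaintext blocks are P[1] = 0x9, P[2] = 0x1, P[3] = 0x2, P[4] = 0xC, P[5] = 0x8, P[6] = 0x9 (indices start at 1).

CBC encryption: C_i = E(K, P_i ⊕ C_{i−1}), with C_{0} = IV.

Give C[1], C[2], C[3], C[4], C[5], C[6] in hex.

C[1]: P[1] ⊕ 0x8 = 0x1; E(K, 0x1) = 0xB.
C[2]: P[2] ⊕ 0xB = 0xA; E(K, 0xA) = 0x6.
C[3]: P[3] ⊕ 0x6 = 0x4; E(K, 0x4) = 0x0.
C[4]: P[4] ⊕ 0x0 = 0xC; E(K, 0xC) = 0x8.
C[5]: P[5] ⊕ 0x8 = 0x0; E(K, 0x0) = 0xC.
C[6]: P[6] ⊕ 0xC = 0x5; E(K, 0x5) = 0xF.

C[1] = 0xB, C[2] = 0x6, C[3] = 0x0, C[4] = 0x8, C[5] = 0xC, C[6] = 0xF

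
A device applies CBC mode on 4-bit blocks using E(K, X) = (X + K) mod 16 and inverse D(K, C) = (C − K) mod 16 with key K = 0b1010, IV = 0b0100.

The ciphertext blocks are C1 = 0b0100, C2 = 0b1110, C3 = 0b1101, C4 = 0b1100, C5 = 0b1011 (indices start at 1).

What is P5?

P5 = 0b1101

CBC decryption: P_i = D(K, C_i) ⊕ C_{i−1}, with C_{0} = IV.
P5: D(K, 0b1011) = 0b0001; 0b0001 ⊕ 0b1100 = 0b1101.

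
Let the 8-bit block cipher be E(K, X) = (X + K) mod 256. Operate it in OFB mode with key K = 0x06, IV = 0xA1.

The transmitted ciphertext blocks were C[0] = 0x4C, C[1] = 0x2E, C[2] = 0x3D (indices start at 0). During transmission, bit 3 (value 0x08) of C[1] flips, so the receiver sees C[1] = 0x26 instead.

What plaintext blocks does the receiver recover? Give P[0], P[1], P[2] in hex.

OFB decryption: S_i = E(K, S_{i−1}) with S_{−1} = IV; P_i = C_i ⊕ S_i.
Only C[1] changed, to 0x26. In OFB, a change in C_i flips the same bit in P_i only; the keystream is unaffected. Decrypting the received ciphertext:
P[0]: S = E(K, 0xA1) = 0xA7; 0x4C ⊕ 0xA7 = 0xEB.
P[1]: S = E(K, 0xA7) = 0xAD; 0x26 ⊕ 0xAD = 0x8B.
P[2]: S = E(K, 0xAD) = 0xB3; 0x3D ⊕ 0xB3 = 0x8E.
Blocks that differ from the original plaintext: P[1].

P[0] = 0xEB, P[1] = 0x8B, P[2] = 0x8E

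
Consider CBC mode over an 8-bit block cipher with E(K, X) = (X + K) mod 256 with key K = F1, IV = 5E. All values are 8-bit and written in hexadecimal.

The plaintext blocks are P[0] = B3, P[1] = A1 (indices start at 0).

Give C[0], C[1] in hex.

CBC encryption: C_i = E(K, P_i ⊕ C_{i−1}), with C_{−1} = IV.
C[0]: P[0] ⊕ 5E = ED; E(K, ED) = DE.
C[1]: P[1] ⊕ DE = 7F; E(K, 7F) = 70.

C[0] = DE, C[1] = 70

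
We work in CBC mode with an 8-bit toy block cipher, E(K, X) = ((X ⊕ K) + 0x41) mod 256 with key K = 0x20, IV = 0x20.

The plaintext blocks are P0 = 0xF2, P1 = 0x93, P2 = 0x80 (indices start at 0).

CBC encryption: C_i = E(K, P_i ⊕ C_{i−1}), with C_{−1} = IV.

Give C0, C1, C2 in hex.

C0: P0 ⊕ 0x20 = 0xD2; E(K, 0xD2) = 0x33.
C1: P1 ⊕ 0x33 = 0xA0; E(K, 0xA0) = 0xC1.
C2: P2 ⊕ 0xC1 = 0x41; E(K, 0x41) = 0xA2.

C0 = 0x33, C1 = 0xC1, C2 = 0xA2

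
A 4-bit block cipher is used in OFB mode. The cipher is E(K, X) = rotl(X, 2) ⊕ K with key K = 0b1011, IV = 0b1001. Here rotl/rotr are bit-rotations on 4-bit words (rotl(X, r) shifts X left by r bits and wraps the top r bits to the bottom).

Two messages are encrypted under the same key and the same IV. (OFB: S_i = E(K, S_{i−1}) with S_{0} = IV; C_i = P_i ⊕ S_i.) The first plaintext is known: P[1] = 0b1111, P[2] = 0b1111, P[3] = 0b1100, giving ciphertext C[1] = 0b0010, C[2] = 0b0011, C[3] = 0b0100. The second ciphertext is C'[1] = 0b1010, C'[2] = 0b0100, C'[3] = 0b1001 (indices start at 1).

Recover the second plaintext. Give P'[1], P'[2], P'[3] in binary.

P'[1] = 0b0111, P'[2] = 0b1000, P'[3] = 0b0001

In OFB with a reused IV, both messages share the same keystream S_i, so C_i ⊕ C'_i = P_i ⊕ P'_i and thus P'_i = P_i ⊕ C_i ⊕ C'_i.
P'[1]: 0b1111 ⊕ 0b0010 ⊕ 0b1010 = 0b0111.
P'[2]: 0b1111 ⊕ 0b0011 ⊕ 0b0100 = 0b1000.
P'[3]: 0b1100 ⊕ 0b0100 ⊕ 0b1001 = 0b0001.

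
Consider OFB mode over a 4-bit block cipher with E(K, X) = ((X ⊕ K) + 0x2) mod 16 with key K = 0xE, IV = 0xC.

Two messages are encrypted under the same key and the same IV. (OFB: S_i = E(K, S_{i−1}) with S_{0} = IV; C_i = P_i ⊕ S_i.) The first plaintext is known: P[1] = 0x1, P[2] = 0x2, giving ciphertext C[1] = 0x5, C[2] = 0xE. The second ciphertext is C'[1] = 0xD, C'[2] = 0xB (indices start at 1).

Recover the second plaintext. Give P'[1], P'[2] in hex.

P'[1] = 0x9, P'[2] = 0x7

In OFB with a reused IV, both messages share the same keystream S_i, so C_i ⊕ C'_i = P_i ⊕ P'_i and thus P'_i = P_i ⊕ C_i ⊕ C'_i.
P'[1]: 0x1 ⊕ 0x5 ⊕ 0xD = 0x9.
P'[2]: 0x2 ⊕ 0xE ⊕ 0xB = 0x7.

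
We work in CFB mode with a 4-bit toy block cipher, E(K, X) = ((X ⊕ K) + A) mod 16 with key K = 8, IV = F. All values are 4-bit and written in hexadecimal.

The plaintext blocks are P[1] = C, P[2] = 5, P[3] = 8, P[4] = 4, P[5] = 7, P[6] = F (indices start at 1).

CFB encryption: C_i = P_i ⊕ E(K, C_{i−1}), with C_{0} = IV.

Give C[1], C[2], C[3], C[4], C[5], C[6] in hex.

C[1] = D, C[2] = A, C[3] = 4, C[4] = 2, C[5] = 3, C[6] = A

C[1]: E(K, F) = 1; C ⊕ 1 = D.
C[2]: E(K, D) = F; 5 ⊕ F = A.
C[3]: E(K, A) = C; 8 ⊕ C = 4.
C[4]: E(K, 4) = 6; 4 ⊕ 6 = 2.
C[5]: E(K, 2) = 4; 7 ⊕ 4 = 3.
C[6]: E(K, 3) = 5; F ⊕ 5 = A.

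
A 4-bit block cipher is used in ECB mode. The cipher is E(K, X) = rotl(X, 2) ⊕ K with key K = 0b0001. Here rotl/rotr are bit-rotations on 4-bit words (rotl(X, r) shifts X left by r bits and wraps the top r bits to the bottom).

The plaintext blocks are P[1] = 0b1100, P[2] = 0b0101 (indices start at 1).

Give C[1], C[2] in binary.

ECB encryption: C_i = E(K, P_i).
C[1]: E(K, 0b1100) = 0b0010.
C[2]: E(K, 0b0101) = 0b0100.

C[1] = 0b0010, C[2] = 0b0100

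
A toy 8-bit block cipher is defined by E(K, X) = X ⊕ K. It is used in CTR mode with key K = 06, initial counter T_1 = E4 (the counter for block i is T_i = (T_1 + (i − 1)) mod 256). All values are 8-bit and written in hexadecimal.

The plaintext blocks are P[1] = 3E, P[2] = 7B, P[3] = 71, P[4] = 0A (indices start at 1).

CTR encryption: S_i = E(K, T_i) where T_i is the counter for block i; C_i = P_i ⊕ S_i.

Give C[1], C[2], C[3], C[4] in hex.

C[1]: T = E4, S = E(K, T) = E2; 3E ⊕ E2 = DC.
C[2]: T = E5, S = E(K, T) = E3; 7B ⊕ E3 = 98.
C[3]: T = E6, S = E(K, T) = E0; 71 ⊕ E0 = 91.
C[4]: T = E7, S = E(K, T) = E1; 0A ⊕ E1 = EB.

C[1] = DC, C[2] = 98, C[3] = 91, C[4] = EB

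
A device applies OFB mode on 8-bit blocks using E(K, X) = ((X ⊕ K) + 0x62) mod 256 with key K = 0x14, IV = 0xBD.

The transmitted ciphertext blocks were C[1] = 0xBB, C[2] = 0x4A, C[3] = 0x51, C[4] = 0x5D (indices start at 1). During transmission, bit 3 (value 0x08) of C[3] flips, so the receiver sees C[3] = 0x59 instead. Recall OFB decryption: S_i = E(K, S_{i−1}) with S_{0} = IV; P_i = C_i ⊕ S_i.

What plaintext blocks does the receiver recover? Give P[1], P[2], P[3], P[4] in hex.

Only C[3] changed, to 0x59. In OFB, a change in C_i flips the same bit in P_i only; the keystream is unaffected. Decrypting the received ciphertext:
P[1]: S = E(K, 0xBD) = 0x0B; 0xBB ⊕ 0x0B = 0xB0.
P[2]: S = E(K, 0x0B) = 0x81; 0x4A ⊕ 0x81 = 0xCB.
P[3]: S = E(K, 0x81) = 0xF7; 0x59 ⊕ 0xF7 = 0xAE.
P[4]: S = E(K, 0xF7) = 0x45; 0x5D ⊕ 0x45 = 0x18.
Blocks that differ from the original plaintext: P[3].

P[1] = 0xB0, P[2] = 0xCB, P[3] = 0xAE, P[4] = 0x18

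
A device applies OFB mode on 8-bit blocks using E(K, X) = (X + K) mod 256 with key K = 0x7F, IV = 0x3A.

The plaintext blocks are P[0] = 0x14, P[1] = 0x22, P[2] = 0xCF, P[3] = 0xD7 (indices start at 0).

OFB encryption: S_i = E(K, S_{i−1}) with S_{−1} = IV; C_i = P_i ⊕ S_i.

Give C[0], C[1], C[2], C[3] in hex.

C[0] = 0xAD, C[1] = 0x1A, C[2] = 0x78, C[3] = 0xE1

C[0]: S = E(K, 0x3A) = 0xB9; 0x14 ⊕ 0xB9 = 0xAD.
C[1]: S = E(K, 0xB9) = 0x38; 0x22 ⊕ 0x38 = 0x1A.
C[2]: S = E(K, 0x38) = 0xB7; 0xCF ⊕ 0xB7 = 0x78.
C[3]: S = E(K, 0xB7) = 0x36; 0xD7 ⊕ 0x36 = 0xE1.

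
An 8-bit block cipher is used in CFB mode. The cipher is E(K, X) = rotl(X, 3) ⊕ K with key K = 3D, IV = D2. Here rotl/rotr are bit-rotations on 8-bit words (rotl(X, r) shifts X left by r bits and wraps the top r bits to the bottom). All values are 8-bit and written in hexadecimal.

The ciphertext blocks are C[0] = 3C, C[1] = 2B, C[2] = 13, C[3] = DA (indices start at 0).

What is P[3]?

CFB decryption: P_i = C_i ⊕ E(K, C_{i−1}), with C_{−1} = IV.
P[3]: E(K, 13) = A5; DA ⊕ A5 = 7F.

P[3] = 7F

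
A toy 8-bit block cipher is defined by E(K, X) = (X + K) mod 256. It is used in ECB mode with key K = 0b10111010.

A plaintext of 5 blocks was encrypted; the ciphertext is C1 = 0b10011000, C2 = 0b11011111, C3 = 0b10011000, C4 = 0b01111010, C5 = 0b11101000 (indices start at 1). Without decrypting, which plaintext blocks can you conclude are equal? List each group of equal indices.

P1 = P3

ECB encrypts each block independently with the same key, so equal ciphertext blocks imply equal plaintext blocks.
C1 = C3 = 0b10011000, so P1 = P3.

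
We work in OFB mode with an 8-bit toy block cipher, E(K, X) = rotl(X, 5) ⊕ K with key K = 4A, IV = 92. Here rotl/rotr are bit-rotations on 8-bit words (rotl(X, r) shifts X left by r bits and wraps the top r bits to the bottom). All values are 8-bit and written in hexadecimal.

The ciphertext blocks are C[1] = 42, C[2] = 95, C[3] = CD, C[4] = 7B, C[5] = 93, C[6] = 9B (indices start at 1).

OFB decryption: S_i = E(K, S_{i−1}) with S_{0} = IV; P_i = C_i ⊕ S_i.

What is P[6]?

P[1]: S = E(K, 92) = 18; 42 ⊕ 18 = 5A.
P[2]: S = E(K, 18) = 49; 95 ⊕ 49 = DC.
P[3]: S = E(K, 49) = 63; CD ⊕ 63 = AE.
P[4]: S = E(K, 63) = 26; 7B ⊕ 26 = 5D.
P[5]: S = E(K, 26) = 8E; 93 ⊕ 8E = 1D.
P[6]: S = E(K, 8E) = 9B; 9B ⊕ 9B = 00.

P[6] = 00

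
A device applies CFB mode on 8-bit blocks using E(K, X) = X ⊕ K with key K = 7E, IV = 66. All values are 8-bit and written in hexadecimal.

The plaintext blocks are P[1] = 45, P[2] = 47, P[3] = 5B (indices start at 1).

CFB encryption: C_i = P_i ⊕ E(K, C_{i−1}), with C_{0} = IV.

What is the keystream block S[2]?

C[1]: E(K, 66) = 18; 45 ⊕ 18 = 5D.
C[2]: E(K, 5D) = 23; 47 ⊕ 23 = 64.
So S[2] = 23.

23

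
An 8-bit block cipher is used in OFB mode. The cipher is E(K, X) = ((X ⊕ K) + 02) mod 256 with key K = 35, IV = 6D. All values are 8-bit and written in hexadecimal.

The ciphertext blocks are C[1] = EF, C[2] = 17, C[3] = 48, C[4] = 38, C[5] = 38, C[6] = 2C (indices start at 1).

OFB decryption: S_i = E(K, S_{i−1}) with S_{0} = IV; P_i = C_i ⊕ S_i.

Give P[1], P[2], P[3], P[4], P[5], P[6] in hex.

P[1]: S = E(K, 6D) = 5A; EF ⊕ 5A = B5.
P[2]: S = E(K, 5A) = 71; 17 ⊕ 71 = 66.
P[3]: S = E(K, 71) = 46; 48 ⊕ 46 = 0E.
P[4]: S = E(K, 46) = 75; 38 ⊕ 75 = 4D.
P[5]: S = E(K, 75) = 42; 38 ⊕ 42 = 7A.
P[6]: S = E(K, 42) = 79; 2C ⊕ 79 = 55.

P[1] = B5, P[2] = 66, P[3] = 0E, P[4] = 4D, P[5] = 7A, P[6] = 55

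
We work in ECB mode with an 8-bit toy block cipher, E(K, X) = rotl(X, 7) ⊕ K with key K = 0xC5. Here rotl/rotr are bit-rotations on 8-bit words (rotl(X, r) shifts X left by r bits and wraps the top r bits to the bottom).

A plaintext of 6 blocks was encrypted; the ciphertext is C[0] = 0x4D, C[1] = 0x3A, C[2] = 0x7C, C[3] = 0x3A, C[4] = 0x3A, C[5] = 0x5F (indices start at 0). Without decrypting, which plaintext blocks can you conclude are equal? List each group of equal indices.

ECB encrypts each block independently with the same key, so equal ciphertext blocks imply equal plaintext blocks.
C[1] = C[3] = C[4] = 0x3A, so P[1] = P[3] = P[4].

P[1] = P[3] = P[4]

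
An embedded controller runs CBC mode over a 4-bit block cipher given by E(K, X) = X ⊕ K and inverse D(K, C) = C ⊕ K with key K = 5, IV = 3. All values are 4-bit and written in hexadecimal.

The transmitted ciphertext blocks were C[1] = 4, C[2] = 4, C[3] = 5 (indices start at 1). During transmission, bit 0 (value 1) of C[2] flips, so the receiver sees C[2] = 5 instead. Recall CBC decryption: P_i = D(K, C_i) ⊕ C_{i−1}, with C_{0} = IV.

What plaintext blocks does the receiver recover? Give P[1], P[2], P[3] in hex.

Only C[2] changed, to 5. In CBC, a change in C_i garbles P_i and flips the same bit in P_{i+1}. Decrypting the received ciphertext:
P[1]: D(K, 4) = 1; 1 ⊕ 3 = 2.
P[2]: D(K, 5) = 0; 0 ⊕ 4 = 4.
P[3]: D(K, 5) = 0; 0 ⊕ 5 = 5.
Blocks that differ from the original plaintext: P[2], P[3].

P[1] = 2, P[2] = 4, P[3] = 5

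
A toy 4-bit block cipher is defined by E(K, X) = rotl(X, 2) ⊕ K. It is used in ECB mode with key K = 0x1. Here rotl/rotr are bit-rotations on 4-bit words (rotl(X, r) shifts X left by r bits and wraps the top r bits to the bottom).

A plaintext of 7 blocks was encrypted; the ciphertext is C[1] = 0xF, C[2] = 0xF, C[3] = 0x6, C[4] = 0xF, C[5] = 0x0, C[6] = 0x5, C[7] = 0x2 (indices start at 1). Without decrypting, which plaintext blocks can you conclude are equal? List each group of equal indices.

ECB encrypts each block independently with the same key, so equal ciphertext blocks imply equal plaintext blocks.
C[1] = C[2] = C[4] = 0xF, so P[1] = P[2] = P[4].

P[1] = P[2] = P[4]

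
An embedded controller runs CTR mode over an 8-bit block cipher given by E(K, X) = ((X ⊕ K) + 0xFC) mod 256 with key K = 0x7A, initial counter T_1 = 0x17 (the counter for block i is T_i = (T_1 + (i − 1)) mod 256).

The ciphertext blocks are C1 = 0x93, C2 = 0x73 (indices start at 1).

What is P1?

CTR decryption: S_i = E(K, T_i) where T_i is the counter for block i; P_i = C_i ⊕ S_i.
P1: T = 0x17, S = E(K, T) = 0x69; 0x93 ⊕ 0x69 = 0xFA.

P1 = 0xFA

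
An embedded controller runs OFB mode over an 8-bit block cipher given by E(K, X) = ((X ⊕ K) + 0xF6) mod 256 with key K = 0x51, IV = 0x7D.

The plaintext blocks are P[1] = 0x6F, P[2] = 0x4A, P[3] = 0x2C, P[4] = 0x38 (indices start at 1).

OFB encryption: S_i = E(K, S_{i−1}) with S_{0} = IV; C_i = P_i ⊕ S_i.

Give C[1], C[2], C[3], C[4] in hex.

C[1]: S = E(K, 0x7D) = 0x22; 0x6F ⊕ 0x22 = 0x4D.
C[2]: S = E(K, 0x22) = 0x69; 0x4A ⊕ 0x69 = 0x23.
C[3]: S = E(K, 0x69) = 0x2E; 0x2C ⊕ 0x2E = 0x02.
C[4]: S = E(K, 0x2E) = 0x75; 0x38 ⊕ 0x75 = 0x4D.

C[1] = 0x4D, C[2] = 0x23, C[3] = 0x02, C[4] = 0x4D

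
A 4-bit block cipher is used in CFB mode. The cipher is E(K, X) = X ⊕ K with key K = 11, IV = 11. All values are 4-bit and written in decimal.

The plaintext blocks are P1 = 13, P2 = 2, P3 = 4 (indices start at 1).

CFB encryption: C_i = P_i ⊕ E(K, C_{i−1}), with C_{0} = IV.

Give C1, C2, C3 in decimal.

C1: E(K, 11) = 0; 13 ⊕ 0 = 13.
C2: E(K, 13) = 6; 2 ⊕ 6 = 4.
C3: E(K, 4) = 15; 4 ⊕ 15 = 11.

C1 = 13, C2 = 4, C3 = 11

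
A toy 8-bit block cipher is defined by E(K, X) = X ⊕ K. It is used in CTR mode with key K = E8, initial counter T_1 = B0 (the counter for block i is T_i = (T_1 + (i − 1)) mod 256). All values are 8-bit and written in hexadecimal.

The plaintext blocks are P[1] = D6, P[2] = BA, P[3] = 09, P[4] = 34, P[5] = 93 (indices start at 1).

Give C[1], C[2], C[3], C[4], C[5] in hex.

CTR encryption: S_i = E(K, T_i) where T_i is the counter for block i; C_i = P_i ⊕ S_i.
C[1]: T = B0, S = E(K, T) = 58; D6 ⊕ 58 = 8E.
C[2]: T = B1, S = E(K, T) = 59; BA ⊕ 59 = E3.
C[3]: T = B2, S = E(K, T) = 5A; 09 ⊕ 5A = 53.
C[4]: T = B3, S = E(K, T) = 5B; 34 ⊕ 5B = 6F.
C[5]: T = B4, S = E(K, T) = 5C; 93 ⊕ 5C = CF.

C[1] = 8E, C[2] = E3, C[3] = 53, C[4] = 6F, C[5] = CF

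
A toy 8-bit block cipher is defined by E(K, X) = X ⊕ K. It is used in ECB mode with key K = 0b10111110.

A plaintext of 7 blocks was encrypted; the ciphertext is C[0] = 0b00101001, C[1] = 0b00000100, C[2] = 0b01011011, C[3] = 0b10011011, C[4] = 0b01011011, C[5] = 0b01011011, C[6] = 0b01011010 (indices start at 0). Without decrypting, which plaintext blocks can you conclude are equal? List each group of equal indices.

ECB encrypts each block independently with the same key, so equal ciphertext blocks imply equal plaintext blocks.
C[2] = C[4] = C[5] = 0b01011011, so P[2] = P[4] = P[5].

P[2] = P[4] = P[5]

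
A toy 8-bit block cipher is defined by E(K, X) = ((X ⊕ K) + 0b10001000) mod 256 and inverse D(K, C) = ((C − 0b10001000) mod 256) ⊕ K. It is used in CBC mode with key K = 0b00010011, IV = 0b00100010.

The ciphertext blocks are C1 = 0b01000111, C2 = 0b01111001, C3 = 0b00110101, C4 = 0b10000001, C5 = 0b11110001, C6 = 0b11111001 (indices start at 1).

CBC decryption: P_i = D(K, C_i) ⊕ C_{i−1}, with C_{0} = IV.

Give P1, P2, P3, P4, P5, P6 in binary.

P1 = 0b10001110, P2 = 0b10100101, P3 = 0b11000111, P4 = 0b11011111, P5 = 0b11111011, P6 = 0b10010011

P1: D(K, 0b01000111) = 0b10101100; 0b10101100 ⊕ 0b00100010 = 0b10001110.
P2: D(K, 0b01111001) = 0b11100010; 0b11100010 ⊕ 0b01000111 = 0b10100101.
P3: D(K, 0b00110101) = 0b10111110; 0b10111110 ⊕ 0b01111001 = 0b11000111.
P4: D(K, 0b10000001) = 0b11101010; 0b11101010 ⊕ 0b00110101 = 0b11011111.
P5: D(K, 0b11110001) = 0b01111010; 0b01111010 ⊕ 0b10000001 = 0b11111011.
P6: D(K, 0b11111001) = 0b01100010; 0b01100010 ⊕ 0b11110001 = 0b10010011.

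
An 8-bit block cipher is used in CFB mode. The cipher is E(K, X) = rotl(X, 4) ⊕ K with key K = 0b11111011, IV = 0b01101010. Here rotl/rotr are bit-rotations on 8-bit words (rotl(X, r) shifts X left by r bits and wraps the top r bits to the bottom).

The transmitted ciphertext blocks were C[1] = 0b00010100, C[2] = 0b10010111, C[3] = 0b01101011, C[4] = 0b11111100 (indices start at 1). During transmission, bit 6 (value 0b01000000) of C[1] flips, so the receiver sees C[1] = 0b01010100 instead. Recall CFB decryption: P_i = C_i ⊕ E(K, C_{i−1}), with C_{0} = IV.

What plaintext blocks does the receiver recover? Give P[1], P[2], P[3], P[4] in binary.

Only C[1] changed, to 0b01010100. In CFB, a change in C_i flips the same bit in P_i and garbles P_{i+1}. Decrypting the received ciphertext:
P[1]: E(K, 0b01101010) = 0b01011101; 0b01010100 ⊕ 0b01011101 = 0b00001001.
P[2]: E(K, 0b01010100) = 0b10111110; 0b10010111 ⊕ 0b10111110 = 0b00101001.
P[3]: E(K, 0b10010111) = 0b10000010; 0b01101011 ⊕ 0b10000010 = 0b11101001.
P[4]: E(K, 0b01101011) = 0b01001101; 0b11111100 ⊕ 0b01001101 = 0b10110001.
Blocks that differ from the original plaintext: P[1], P[2].

P[1] = 0b00001001, P[2] = 0b00101001, P[3] = 0b11101001, P[4] = 0b10110001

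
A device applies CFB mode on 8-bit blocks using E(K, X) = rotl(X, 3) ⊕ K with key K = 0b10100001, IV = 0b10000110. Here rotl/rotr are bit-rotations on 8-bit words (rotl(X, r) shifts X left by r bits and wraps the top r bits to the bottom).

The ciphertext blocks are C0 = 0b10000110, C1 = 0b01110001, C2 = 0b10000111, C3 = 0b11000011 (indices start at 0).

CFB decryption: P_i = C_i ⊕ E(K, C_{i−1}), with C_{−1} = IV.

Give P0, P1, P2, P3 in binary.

P0 = 0b00010011, P1 = 0b11100100, P2 = 0b10101101, P3 = 0b01011110

P0: E(K, 0b10000110) = 0b10010101; 0b10000110 ⊕ 0b10010101 = 0b00010011.
P1: E(K, 0b10000110) = 0b10010101; 0b01110001 ⊕ 0b10010101 = 0b11100100.
P2: E(K, 0b01110001) = 0b00101010; 0b10000111 ⊕ 0b00101010 = 0b10101101.
P3: E(K, 0b10000111) = 0b10011101; 0b11000011 ⊕ 0b10011101 = 0b01011110.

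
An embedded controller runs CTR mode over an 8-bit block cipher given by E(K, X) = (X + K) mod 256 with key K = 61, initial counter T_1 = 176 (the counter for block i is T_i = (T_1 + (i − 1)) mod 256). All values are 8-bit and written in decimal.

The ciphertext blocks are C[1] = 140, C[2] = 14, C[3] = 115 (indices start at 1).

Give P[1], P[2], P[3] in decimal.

CTR decryption: S_i = E(K, T_i) where T_i is the counter for block i; P_i = C_i ⊕ S_i.
P[1]: T = 176, S = E(K, T) = 237; 140 ⊕ 237 = 97.
P[2]: T = 177, S = E(K, T) = 238; 14 ⊕ 238 = 224.
P[3]: T = 178, S = E(K, T) = 239; 115 ⊕ 239 = 156.

P[1] = 97, P[2] = 224, P[3] = 156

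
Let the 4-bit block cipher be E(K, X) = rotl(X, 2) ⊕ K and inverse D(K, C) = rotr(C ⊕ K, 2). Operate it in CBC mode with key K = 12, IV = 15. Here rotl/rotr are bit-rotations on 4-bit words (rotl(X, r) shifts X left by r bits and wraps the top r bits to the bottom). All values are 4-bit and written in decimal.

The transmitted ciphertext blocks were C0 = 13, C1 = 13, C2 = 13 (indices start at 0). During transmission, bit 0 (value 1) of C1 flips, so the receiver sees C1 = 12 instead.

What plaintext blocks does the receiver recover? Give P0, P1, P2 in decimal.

CBC decryption: P_i = D(K, C_i) ⊕ C_{i−1}, with C_{−1} = IV.
Only C1 changed, to 12. In CBC, a change in C_i garbles P_i and flips the same bit in P_{i+1}. Decrypting the received ciphertext:
P0: D(K, 13) = 4; 4 ⊕ 15 = 11.
P1: D(K, 12) = 0; 0 ⊕ 13 = 13.
P2: D(K, 13) = 4; 4 ⊕ 12 = 8.
Blocks that differ from the original plaintext: P1, P2.

P0 = 11, P1 = 13, P2 = 8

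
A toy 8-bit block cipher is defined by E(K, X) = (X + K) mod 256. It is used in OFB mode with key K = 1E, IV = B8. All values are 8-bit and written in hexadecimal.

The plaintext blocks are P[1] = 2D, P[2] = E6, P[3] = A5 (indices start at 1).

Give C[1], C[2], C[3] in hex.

C[1] = FB, C[2] = 12, C[3] = B7

OFB encryption: S_i = E(K, S_{i−1}) with S_{0} = IV; C_i = P_i ⊕ S_i.
C[1]: S = E(K, B8) = D6; 2D ⊕ D6 = FB.
C[2]: S = E(K, D6) = F4; E6 ⊕ F4 = 12.
C[3]: S = E(K, F4) = 12; A5 ⊕ 12 = B7.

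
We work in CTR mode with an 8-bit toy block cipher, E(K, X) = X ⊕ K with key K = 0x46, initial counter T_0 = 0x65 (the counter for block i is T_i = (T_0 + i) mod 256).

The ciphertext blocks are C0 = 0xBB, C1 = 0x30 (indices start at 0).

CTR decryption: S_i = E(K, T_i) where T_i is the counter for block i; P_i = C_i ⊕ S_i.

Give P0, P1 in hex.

P0 = 0x98, P1 = 0x10

P0: T = 0x65, S = E(K, T) = 0x23; 0xBB ⊕ 0x23 = 0x98.
P1: T = 0x66, S = E(K, T) = 0x20; 0x30 ⊕ 0x20 = 0x10.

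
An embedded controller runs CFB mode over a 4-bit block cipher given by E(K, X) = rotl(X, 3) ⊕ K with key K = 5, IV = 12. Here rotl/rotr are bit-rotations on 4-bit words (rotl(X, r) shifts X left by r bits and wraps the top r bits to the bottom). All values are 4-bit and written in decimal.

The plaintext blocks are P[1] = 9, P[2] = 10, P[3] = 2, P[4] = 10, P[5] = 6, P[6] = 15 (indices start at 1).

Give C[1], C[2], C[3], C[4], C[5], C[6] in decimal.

C[1] = 10, C[2] = 10, C[3] = 2, C[4] = 14, C[5] = 4, C[6] = 8

CFB encryption: C_i = P_i ⊕ E(K, C_{i−1}), with C_{0} = IV.
C[1]: E(K, 12) = 3; 9 ⊕ 3 = 10.
C[2]: E(K, 10) = 0; 10 ⊕ 0 = 10.
C[3]: E(K, 10) = 0; 2 ⊕ 0 = 2.
C[4]: E(K, 2) = 4; 10 ⊕ 4 = 14.
C[5]: E(K, 14) = 2; 6 ⊕ 2 = 4.
C[6]: E(K, 4) = 7; 15 ⊕ 7 = 8.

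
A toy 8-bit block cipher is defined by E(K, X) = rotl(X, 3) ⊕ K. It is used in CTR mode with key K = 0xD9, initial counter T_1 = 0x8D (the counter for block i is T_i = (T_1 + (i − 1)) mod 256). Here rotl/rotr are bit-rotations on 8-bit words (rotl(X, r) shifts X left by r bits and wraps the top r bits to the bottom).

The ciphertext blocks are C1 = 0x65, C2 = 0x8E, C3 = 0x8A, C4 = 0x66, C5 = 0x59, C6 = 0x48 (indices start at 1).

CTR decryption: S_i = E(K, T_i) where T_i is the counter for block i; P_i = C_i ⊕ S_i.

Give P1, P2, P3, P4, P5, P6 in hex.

P1 = 0xD0, P2 = 0x23, P3 = 0x2F, P4 = 0x3B, P5 = 0x0C, P6 = 0x05

P1: T = 0x8D, S = E(K, T) = 0xB5; 0x65 ⊕ 0xB5 = 0xD0.
P2: T = 0x8E, S = E(K, T) = 0xAD; 0x8E ⊕ 0xAD = 0x23.
P3: T = 0x8F, S = E(K, T) = 0xA5; 0x8A ⊕ 0xA5 = 0x2F.
P4: T = 0x90, S = E(K, T) = 0x5D; 0x66 ⊕ 0x5D = 0x3B.
P5: T = 0x91, S = E(K, T) = 0x55; 0x59 ⊕ 0x55 = 0x0C.
P6: T = 0x92, S = E(K, T) = 0x4D; 0x48 ⊕ 0x4D = 0x05.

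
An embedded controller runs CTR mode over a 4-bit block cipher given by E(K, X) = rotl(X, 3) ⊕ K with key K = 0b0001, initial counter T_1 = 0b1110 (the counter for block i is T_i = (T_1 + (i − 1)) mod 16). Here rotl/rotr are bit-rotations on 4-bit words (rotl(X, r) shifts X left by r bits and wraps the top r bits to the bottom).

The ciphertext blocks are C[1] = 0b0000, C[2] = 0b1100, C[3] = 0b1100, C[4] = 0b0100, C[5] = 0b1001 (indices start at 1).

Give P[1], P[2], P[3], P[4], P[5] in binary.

CTR decryption: S_i = E(K, T_i) where T_i is the counter for block i; P_i = C_i ⊕ S_i.
P[1]: T = 0b1110, S = E(K, T) = 0b0110; 0b0000 ⊕ 0b0110 = 0b0110.
P[2]: T = 0b1111, S = E(K, T) = 0b1110; 0b1100 ⊕ 0b1110 = 0b0010.
P[3]: T = 0b0000, S = E(K, T) = 0b0001; 0b1100 ⊕ 0b0001 = 0b1101.
P[4]: T = 0b0001, S = E(K, T) = 0b1001; 0b0100 ⊕ 0b1001 = 0b1101.
P[5]: T = 0b0010, S = E(K, T) = 0b0000; 0b1001 ⊕ 0b0000 = 0b1001.

P[1] = 0b0110, P[2] = 0b0010, P[3] = 0b1101, P[4] = 0b1101, P[5] = 0b1001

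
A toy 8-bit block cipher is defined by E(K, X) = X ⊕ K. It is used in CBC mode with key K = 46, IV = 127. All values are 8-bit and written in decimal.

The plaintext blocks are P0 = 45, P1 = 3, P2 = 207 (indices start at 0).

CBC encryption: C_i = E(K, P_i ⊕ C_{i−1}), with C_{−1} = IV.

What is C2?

C2 = 176

C0: P0 ⊕ 127 = 82; E(K, 82) = 124.
C1: P1 ⊕ 124 = 127; E(K, 127) = 81.
C2: P2 ⊕ 81 = 158; E(K, 158) = 176.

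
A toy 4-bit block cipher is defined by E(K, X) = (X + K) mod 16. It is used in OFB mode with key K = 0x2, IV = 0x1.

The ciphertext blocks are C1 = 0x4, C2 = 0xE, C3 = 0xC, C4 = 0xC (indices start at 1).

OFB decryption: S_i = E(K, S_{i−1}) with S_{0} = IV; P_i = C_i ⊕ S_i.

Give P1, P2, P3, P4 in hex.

P1 = 0x7, P2 = 0xB, P3 = 0xB, P4 = 0x5

P1: S = E(K, 0x1) = 0x3; 0x4 ⊕ 0x3 = 0x7.
P2: S = E(K, 0x3) = 0x5; 0xE ⊕ 0x5 = 0xB.
P3: S = E(K, 0x5) = 0x7; 0xC ⊕ 0x7 = 0xB.
P4: S = E(K, 0x7) = 0x9; 0xC ⊕ 0x9 = 0x5.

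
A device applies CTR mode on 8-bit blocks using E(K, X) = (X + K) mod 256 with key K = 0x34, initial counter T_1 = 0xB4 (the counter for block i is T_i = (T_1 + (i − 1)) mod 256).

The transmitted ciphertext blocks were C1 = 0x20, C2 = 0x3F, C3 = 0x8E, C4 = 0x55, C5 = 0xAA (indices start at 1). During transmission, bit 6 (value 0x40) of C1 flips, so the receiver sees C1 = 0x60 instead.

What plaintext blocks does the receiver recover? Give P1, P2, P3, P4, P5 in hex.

CTR decryption: S_i = E(K, T_i) where T_i is the counter for block i; P_i = C_i ⊕ S_i.
Only C1 changed, to 0x60. In CTR, a change in C_i flips the same bit in P_i only; the keystream is unaffected. Decrypting the received ciphertext:
P1: T = 0xB4, S = E(K, T) = 0xE8; 0x60 ⊕ 0xE8 = 0x88.
P2: T = 0xB5, S = E(K, T) = 0xE9; 0x3F ⊕ 0xE9 = 0xD6.
P3: T = 0xB6, S = E(K, T) = 0xEA; 0x8E ⊕ 0xEA = 0x64.
P4: T = 0xB7, S = E(K, T) = 0xEB; 0x55 ⊕ 0xEB = 0xBE.
P5: T = 0xB8, S = E(K, T) = 0xEC; 0xAA ⊕ 0xEC = 0x46.
Blocks that differ from the original plaintext: P1.

P1 = 0x88, P2 = 0xD6, P3 = 0x64, P4 = 0xBE, P5 = 0x46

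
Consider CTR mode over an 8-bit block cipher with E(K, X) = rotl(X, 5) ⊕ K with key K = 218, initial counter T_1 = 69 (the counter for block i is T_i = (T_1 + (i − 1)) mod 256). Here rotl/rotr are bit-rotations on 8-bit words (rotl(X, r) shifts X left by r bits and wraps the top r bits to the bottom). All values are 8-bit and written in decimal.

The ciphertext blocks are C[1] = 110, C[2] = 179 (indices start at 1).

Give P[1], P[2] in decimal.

P[1] = 28, P[2] = 161

CTR decryption: S_i = E(K, T_i) where T_i is the counter for block i; P_i = C_i ⊕ S_i.
P[1]: T = 69, S = E(K, T) = 114; 110 ⊕ 114 = 28.
P[2]: T = 70, S = E(K, T) = 18; 179 ⊕ 18 = 161.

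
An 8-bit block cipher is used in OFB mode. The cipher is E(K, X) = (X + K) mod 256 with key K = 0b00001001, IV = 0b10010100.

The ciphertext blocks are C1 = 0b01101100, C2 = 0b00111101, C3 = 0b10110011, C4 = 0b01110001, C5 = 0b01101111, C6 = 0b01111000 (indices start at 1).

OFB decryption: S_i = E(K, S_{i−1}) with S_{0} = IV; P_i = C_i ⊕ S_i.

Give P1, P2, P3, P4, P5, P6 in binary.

P1 = 0b11110001, P2 = 0b10011011, P3 = 0b00011100, P4 = 0b11001001, P5 = 0b10101110, P6 = 0b10110010

P1: S = E(K, 0b10010100) = 0b10011101; 0b01101100 ⊕ 0b10011101 = 0b11110001.
P2: S = E(K, 0b10011101) = 0b10100110; 0b00111101 ⊕ 0b10100110 = 0b10011011.
P3: S = E(K, 0b10100110) = 0b10101111; 0b10110011 ⊕ 0b10101111 = 0b00011100.
P4: S = E(K, 0b10101111) = 0b10111000; 0b01110001 ⊕ 0b10111000 = 0b11001001.
P5: S = E(K, 0b10111000) = 0b11000001; 0b01101111 ⊕ 0b11000001 = 0b10101110.
P6: S = E(K, 0b11000001) = 0b11001010; 0b01111000 ⊕ 0b11001010 = 0b10110010.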